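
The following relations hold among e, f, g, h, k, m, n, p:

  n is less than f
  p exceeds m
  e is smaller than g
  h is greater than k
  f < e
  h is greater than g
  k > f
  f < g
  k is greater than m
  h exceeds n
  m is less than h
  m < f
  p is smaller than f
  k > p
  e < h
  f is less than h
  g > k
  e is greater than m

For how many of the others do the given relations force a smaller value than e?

From e the given relations immediately reach m, f.
From those, n, p — 4 in total.
No other element is forced below e by the given relations, so the count is 4.

4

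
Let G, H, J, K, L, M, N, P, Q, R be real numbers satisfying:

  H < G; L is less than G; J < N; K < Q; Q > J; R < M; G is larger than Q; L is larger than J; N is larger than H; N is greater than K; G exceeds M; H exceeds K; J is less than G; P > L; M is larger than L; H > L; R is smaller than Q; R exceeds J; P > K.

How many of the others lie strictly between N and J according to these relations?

2

The relations place J below N. An element lies strictly between them when it is forced above J and also forced below N.
Above J: {L, R, Q, M, H, P, G}. Below N: {K, L, H}.
Intersection: {L, H} — 2.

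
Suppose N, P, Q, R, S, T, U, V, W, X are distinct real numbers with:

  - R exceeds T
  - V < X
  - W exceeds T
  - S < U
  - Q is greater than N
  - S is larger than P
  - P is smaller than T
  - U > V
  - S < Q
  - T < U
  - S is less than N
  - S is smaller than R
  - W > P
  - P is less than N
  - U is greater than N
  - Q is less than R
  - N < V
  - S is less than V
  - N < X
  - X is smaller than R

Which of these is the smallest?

Chaining upward from P: directly above it, T, S, N, W; then V, X, Q, U, R.
That covers every other element, and nothing is given below P, so P is the smallest.

P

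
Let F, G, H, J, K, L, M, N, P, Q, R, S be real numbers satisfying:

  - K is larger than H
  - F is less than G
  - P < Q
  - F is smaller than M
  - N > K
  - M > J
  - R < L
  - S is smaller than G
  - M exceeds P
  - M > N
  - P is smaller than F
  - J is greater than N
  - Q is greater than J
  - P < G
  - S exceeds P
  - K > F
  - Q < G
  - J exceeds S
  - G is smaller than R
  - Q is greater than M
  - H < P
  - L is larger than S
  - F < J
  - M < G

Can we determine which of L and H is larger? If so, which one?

H < P and P < F give H < F.
With F < K: H < P < F < K.
Then K < N extends the chain to N.
Then N < J extends the chain to J.
Then J < M extends the chain to M.
With M < Q: H < P < F < K < N < J < M < Q.
With Q < G: H < P < F < K < N < J < M < Q < G.
Then G < R extends the chain to R.
With R < L: H < P < F < K < N < J < M < Q < G < R < L.
So L is larger.

L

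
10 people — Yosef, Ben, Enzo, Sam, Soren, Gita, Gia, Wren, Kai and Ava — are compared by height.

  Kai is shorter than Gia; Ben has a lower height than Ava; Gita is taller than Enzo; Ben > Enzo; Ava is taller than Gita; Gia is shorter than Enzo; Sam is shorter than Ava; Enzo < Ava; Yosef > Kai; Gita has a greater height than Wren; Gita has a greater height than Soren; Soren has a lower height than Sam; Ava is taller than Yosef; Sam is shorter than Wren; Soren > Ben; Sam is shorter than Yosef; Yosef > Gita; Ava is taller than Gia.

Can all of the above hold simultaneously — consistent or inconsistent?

Every relation is compatible with Kai < Gia < Enzo < Ben < Soren < Sam < Wren < Gita < Yosef < Ava; the set is consistent.

consistent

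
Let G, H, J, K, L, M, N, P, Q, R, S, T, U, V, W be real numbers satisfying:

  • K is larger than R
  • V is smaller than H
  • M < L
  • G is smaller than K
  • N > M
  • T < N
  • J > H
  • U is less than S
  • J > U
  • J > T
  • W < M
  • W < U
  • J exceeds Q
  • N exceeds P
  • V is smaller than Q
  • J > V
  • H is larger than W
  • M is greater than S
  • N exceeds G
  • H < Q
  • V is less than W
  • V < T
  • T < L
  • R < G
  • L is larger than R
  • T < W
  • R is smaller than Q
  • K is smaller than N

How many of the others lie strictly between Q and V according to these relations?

3

Chaining upward from V reaches: T, W, H, U, S, M, L, N, J.
Chaining downward from Q reaches: T, R, W, H.
Strictly between V and Q are those in both lists: T, W, H — 3 elements.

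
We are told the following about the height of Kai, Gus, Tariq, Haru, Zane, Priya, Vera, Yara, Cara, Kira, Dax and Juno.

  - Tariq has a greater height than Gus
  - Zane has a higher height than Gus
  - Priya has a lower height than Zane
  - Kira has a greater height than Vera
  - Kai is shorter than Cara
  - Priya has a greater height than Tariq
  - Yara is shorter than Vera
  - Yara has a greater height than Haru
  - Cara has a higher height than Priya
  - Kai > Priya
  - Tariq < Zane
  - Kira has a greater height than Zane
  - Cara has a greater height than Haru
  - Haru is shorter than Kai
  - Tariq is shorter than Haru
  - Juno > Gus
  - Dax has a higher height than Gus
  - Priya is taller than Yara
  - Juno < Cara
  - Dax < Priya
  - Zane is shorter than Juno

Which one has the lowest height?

Tariq is not least since Gus < Tariq; Haru is not least since Tariq < Haru; Yara is not least since Haru < Yara; Dax is not least since Gus < Dax; Priya is not least since Dax < Priya; Zane is not least since Tariq < Zane; Juno is not least since Gus < Juno; Vera is not least since Yara < Vera; Kira is not least since Vera < Kira; Kai is not least since Priya < Kai; Cara is not least since Haru < Cara.
Only Gus has nothing below it, so Gus is the lowest height.

Gus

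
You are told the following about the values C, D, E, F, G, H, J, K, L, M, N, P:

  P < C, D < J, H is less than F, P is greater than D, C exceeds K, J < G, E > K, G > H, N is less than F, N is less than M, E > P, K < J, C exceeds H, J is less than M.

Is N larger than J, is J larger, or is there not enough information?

Following every chain through N: above N we get M, F.
J is not reached, and no chain runs the other way from J to N.
So the given relations leave the order of N and J undetermined.

undetermined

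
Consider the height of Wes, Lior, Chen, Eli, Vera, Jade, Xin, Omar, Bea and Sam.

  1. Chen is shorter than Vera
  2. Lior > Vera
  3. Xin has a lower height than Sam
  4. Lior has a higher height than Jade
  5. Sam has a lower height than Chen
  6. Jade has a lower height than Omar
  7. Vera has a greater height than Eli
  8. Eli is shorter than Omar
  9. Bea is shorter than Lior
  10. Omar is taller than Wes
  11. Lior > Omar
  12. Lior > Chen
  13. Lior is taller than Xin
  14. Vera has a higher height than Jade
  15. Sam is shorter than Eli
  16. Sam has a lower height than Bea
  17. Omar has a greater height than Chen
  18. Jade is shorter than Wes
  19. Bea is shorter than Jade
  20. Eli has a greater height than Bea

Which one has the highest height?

Lior

Xin is not greatest since Xin < Sam; Sam is not greatest since Sam < Eli; Bea is not greatest since Bea < Jade; Jade is not greatest since Jade < Vera; Chen is not greatest since Chen < Lior; Wes is not greatest since Wes < Omar; Eli is not greatest since Eli < Omar; Vera is not greatest since Vera < Lior; Omar is not greatest since Omar < Lior.
Only Lior has nothing above it, so Lior is the highest height.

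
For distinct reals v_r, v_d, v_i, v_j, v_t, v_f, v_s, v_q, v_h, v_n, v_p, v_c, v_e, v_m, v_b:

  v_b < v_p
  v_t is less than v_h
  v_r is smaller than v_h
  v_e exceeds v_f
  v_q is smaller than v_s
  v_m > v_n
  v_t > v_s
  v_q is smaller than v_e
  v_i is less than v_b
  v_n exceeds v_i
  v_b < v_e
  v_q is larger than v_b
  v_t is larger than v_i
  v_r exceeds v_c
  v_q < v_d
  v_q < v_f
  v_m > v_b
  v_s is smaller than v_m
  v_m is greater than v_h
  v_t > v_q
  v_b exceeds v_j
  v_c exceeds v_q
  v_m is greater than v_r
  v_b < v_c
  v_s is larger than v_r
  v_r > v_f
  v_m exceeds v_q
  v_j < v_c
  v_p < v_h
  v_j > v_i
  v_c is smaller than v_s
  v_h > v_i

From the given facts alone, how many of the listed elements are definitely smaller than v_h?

Directly below v_h: v_i, v_p, v_r, v_t.
One step further: v_b, v_q, v_c, v_f, v_s (9 so far).
One step further: v_j (10 so far).
Nothing else is reachable below v_h; 10 in all.

10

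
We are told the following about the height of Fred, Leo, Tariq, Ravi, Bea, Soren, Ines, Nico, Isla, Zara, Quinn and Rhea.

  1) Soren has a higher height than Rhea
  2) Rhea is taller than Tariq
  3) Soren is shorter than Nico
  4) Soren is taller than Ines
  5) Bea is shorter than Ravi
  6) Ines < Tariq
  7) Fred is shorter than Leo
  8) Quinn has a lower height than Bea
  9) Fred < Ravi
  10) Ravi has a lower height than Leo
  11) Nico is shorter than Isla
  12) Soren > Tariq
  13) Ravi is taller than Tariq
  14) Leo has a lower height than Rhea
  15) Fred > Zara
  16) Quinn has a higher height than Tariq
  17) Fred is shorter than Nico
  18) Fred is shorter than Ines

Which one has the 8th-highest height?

Piecing the relations together gives one ordering: Zara < Fred < Ines < Tariq < Quinn < Bea < Ravi < Leo < Rhea < Soren < Nico < Isla.
The 8th largest is Quinn.

Quinn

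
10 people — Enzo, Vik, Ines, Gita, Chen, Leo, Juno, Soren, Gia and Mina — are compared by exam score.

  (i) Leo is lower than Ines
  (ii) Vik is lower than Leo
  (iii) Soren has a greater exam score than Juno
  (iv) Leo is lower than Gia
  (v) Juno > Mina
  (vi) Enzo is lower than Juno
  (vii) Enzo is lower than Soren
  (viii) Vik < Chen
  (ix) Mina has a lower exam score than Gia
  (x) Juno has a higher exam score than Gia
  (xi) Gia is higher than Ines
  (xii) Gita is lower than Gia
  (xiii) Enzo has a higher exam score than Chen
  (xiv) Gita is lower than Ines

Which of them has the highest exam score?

Soren

Vik is not greatest since Vik < Leo; Mina is not greatest since Mina < Juno; Gita is not greatest since Gita < Gia; Chen is not greatest since Chen < Enzo; Leo is not greatest since Leo < Ines; Ines is not greatest since Ines < Gia; Enzo is not greatest since Enzo < Juno; Gia is not greatest since Gia < Juno; Juno is not greatest since Juno < Soren.
Only Soren has nothing above it, so Soren is the highest exam score.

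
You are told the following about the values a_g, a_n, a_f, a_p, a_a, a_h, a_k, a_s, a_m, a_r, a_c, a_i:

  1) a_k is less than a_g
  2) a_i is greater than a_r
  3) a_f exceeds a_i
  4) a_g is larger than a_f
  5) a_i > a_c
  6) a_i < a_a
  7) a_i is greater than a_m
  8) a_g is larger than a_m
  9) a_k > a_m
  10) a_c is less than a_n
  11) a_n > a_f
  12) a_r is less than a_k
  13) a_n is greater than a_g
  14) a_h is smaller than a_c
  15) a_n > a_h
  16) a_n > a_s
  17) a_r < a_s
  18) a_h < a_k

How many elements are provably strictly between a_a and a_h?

Chaining upward from a_h reaches: a_c, a_i, a_k, a_f, a_g, a_n.
Chaining downward from a_a reaches: a_c, a_r, a_m, a_i.
Strictly between a_h and a_a are those in both lists: a_c, a_i — 2 elements.

2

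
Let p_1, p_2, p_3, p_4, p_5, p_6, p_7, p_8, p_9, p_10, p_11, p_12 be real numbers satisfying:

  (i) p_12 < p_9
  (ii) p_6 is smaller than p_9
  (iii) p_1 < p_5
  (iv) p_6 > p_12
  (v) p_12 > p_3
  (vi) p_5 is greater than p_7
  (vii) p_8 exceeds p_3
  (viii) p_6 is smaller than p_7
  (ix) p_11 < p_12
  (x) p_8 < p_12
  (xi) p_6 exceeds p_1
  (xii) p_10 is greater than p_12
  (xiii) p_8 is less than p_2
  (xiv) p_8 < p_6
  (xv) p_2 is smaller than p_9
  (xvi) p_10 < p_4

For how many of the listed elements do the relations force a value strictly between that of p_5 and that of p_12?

2

Chaining upward from p_12 reaches: p_10, p_6, p_4, p_7, p_9.
Chaining downward from p_5 reaches: p_11, p_3, p_8, p_1, p_6, p_7.
Strictly between p_12 and p_5 are those in both lists: p_6, p_7 — 2 elements.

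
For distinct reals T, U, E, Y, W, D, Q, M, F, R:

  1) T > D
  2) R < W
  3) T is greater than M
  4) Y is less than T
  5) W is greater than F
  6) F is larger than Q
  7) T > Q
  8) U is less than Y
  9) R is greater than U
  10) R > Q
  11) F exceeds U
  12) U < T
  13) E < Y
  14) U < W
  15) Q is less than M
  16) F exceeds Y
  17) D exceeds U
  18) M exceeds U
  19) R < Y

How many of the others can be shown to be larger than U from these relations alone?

7

From U the given relations immediately reach D, R, M, Y, T, F, W.
Nothing else is reachable above U; 7 in all.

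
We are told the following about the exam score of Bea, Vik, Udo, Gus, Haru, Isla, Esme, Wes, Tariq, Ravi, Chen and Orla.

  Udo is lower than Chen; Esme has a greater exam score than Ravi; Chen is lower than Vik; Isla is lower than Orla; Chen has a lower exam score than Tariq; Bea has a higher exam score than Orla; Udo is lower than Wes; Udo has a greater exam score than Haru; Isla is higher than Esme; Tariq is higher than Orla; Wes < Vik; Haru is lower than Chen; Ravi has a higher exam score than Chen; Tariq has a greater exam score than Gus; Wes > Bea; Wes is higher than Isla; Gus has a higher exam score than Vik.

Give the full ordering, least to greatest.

Haru < Udo < Chen < Ravi < Esme < Isla < Orla < Bea < Wes < Vik < Gus < Tariq

Each adjacent pair is fixed by a given relation: Haru < Udo; Udo < Chen; Chen < Ravi; Ravi < Esme; Esme < Isla; Isla < Orla; Orla < Bea; Bea < Wes; Wes < Vik; Vik < Gus; Gus < Tariq. Chaining them end to end gives the full order.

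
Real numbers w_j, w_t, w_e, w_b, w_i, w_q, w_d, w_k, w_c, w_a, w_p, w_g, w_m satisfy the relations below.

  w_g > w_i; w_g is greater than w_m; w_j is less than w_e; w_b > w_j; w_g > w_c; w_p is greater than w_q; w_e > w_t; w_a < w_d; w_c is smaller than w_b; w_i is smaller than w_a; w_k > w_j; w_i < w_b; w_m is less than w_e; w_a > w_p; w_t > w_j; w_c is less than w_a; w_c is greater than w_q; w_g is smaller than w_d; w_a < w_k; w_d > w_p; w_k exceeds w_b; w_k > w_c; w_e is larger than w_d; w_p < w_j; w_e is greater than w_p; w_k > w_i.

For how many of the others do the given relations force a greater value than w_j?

Directly above w_j: w_t, w_b, w_e, w_k.
Nothing else is reachable above w_j; 4 in all.

4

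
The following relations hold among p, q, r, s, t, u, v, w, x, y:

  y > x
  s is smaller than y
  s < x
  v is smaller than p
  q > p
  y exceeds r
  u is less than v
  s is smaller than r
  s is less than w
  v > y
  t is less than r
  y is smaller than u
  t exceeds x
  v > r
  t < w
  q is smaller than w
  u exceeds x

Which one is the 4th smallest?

Chaining the given pairs: s < x < t < r < y < u < v < p < q < w.
Counting 4 from the smallest end gives r.

r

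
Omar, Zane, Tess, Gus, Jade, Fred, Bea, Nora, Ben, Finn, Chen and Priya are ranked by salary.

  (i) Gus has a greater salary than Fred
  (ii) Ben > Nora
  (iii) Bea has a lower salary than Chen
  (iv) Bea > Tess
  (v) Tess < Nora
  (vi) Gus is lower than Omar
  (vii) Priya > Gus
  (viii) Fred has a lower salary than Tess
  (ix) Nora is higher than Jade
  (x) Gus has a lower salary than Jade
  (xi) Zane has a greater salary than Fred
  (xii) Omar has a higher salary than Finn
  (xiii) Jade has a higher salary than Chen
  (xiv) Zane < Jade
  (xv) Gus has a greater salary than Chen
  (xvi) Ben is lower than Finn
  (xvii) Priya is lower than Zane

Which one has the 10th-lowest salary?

Ben

Piecing the relations together gives one ordering: Fred < Tess < Bea < Chen < Gus < Priya < Zane < Jade < Nora < Ben < Finn < Omar.
Counting 10 from the smallest end gives Ben.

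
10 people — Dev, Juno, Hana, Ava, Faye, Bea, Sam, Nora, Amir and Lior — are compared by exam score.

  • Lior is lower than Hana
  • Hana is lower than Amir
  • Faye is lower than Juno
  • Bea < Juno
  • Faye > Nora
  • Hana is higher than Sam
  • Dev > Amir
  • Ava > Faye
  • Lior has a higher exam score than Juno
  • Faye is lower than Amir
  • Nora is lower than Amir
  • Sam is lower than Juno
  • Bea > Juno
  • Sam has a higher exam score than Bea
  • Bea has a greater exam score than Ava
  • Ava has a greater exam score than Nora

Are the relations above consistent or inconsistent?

We have Juno < Bea stated directly, yet also Bea < Sam < Juno by chaining the others — so Bea < Juno. Contradiction.

inconsistent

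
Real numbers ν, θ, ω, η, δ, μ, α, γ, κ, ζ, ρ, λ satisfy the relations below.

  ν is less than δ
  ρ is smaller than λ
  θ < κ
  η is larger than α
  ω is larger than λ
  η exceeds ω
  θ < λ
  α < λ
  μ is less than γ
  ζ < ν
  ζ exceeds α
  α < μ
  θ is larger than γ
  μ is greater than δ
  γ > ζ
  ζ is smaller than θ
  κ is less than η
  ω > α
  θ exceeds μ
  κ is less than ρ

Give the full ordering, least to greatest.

Each adjacent pair is fixed by a given relation: α < ζ; ζ < ν; ν < δ; δ < μ; μ < γ; γ < θ; θ < κ; κ < ρ; ρ < λ; λ < ω; ω < η. Chaining them end to end gives the full order.

α < ζ < ν < δ < μ < γ < θ < κ < ρ < λ < ω < η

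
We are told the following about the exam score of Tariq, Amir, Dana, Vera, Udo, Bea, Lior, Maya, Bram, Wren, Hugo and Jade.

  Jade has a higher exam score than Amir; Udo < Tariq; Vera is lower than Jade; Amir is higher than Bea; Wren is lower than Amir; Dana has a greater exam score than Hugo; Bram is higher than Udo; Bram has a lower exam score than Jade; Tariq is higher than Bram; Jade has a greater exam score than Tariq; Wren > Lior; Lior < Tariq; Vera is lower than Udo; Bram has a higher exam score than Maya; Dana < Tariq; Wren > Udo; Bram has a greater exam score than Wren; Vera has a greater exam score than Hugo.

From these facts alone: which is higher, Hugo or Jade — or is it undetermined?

Jade

Hugo < Vera and Vera < Udo give Hugo < Udo.
With Udo < Wren: Hugo < Vera < Udo < Wren.
Then Wren < Bram extends the chain to Bram.
With Bram < Jade: Hugo < Vera < Udo < Wren < Bram < Jade.
So Jade is higher.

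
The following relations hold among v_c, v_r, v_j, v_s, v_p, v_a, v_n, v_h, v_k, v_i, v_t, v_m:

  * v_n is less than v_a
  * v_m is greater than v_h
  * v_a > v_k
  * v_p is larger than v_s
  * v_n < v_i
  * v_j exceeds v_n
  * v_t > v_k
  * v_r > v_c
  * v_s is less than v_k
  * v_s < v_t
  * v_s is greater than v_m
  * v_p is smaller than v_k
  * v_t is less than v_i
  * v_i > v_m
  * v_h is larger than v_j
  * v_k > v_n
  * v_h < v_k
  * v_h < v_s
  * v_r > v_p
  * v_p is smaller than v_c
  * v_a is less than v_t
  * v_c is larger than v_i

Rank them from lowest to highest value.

v_n < v_j < v_h < v_m < v_s < v_p < v_k < v_a < v_t < v_i < v_c < v_r

The consecutive links are each given: v_n < v_j; v_j < v_h; v_h < v_m; v_m < v_s; v_s < v_p; v_p < v_k; v_k < v_a; v_a < v_t; v_t < v_i; v_i < v_c; v_c < v_r.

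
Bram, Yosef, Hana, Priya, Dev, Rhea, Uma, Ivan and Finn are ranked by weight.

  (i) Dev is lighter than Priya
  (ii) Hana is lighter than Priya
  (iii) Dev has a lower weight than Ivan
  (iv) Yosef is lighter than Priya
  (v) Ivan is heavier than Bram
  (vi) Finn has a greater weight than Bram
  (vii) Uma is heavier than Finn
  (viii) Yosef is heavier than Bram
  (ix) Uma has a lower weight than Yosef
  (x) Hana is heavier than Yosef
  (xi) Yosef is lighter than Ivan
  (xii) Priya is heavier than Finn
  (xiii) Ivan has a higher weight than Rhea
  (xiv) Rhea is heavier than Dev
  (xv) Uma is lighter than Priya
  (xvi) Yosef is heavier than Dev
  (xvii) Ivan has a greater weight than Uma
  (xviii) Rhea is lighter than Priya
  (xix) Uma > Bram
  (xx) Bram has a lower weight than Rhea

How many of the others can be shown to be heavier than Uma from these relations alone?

4

From Uma the given relations immediately reach Yosef, Ivan, Priya.
From those, Hana — 4 in total.
Nothing else is reachable above Uma; 4 in all.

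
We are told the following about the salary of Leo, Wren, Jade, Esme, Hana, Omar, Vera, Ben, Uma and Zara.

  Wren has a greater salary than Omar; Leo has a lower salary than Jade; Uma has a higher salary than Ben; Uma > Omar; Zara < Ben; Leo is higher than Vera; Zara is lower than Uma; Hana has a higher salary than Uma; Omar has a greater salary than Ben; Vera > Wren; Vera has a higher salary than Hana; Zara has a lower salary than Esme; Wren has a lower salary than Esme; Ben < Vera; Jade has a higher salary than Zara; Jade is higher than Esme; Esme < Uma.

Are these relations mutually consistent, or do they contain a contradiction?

consistent

Every relation is compatible with Zara < Ben < Omar < Wren < Esme < Uma < Hana < Vera < Leo < Jade; the set is consistent.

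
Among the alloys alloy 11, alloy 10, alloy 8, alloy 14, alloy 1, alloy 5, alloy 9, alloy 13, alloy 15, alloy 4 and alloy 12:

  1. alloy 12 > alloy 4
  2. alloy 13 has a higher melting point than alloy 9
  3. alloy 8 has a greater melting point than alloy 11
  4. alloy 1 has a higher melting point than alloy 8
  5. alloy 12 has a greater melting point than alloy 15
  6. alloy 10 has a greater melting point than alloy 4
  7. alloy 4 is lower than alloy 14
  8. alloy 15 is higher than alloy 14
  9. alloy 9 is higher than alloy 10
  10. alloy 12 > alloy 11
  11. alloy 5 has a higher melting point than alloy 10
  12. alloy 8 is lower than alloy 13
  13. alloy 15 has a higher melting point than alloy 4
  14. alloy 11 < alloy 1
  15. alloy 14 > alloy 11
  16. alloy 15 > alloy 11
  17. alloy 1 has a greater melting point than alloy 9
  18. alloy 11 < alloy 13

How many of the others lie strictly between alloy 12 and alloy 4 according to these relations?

Chaining upward from alloy 4 reaches: alloy 10, alloy 9, alloy 14, alloy 13, alloy 5, alloy 1, alloy 15.
Chaining downward from alloy 12 reaches: alloy 11, alloy 14, alloy 15.
Strictly between alloy 4 and alloy 12 are those in both lists: alloy 14, alloy 15 — 2 elements.

2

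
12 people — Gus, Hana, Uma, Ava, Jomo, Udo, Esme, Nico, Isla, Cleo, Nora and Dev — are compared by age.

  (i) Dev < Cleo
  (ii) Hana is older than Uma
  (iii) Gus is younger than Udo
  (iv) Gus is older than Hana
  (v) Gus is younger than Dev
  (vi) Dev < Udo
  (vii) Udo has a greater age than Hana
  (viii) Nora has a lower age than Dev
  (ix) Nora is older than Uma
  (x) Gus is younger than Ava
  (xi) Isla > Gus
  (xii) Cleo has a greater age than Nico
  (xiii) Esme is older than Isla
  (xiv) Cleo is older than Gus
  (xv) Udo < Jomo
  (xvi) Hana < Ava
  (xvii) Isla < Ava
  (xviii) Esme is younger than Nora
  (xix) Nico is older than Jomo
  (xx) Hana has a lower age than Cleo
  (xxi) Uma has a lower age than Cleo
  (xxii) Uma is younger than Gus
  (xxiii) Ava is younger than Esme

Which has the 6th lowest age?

The consecutive relations fix a unique order: Uma < Hana < Gus < Isla < Ava < Esme < Nora < Dev < Udo < Jomo < Nico < Cleo.
Counting 6 from the smallest end gives Esme.

Esme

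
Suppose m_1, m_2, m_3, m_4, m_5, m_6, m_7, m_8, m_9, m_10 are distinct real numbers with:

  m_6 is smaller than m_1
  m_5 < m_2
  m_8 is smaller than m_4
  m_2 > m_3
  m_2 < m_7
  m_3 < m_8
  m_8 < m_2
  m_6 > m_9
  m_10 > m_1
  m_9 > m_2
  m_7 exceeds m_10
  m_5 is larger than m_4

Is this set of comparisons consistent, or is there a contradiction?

consistent

Every relation is compatible with m_3 < m_8 < m_4 < m_5 < m_2 < m_9 < m_6 < m_1 < m_10 < m_7; the set is consistent.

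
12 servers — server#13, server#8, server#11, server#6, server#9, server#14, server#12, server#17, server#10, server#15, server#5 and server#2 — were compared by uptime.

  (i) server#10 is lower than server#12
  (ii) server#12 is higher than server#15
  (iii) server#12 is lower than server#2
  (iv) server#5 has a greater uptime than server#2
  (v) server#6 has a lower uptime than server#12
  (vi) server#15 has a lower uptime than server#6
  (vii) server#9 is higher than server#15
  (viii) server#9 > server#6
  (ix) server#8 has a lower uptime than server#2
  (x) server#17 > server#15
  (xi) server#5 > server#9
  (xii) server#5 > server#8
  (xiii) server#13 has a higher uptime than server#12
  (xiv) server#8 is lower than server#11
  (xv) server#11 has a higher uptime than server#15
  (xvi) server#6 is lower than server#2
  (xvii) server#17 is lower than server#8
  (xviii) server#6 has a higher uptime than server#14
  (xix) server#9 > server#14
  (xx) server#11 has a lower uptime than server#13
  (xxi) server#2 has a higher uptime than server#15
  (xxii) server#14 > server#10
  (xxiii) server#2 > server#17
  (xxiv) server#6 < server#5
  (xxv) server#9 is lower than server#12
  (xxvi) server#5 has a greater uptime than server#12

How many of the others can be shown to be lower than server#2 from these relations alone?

8

The elements the relations force below server#2 are server#15, server#10, server#17, server#14, server#8, server#6, server#9, server#12 — no chain reaches any other.
That is 8.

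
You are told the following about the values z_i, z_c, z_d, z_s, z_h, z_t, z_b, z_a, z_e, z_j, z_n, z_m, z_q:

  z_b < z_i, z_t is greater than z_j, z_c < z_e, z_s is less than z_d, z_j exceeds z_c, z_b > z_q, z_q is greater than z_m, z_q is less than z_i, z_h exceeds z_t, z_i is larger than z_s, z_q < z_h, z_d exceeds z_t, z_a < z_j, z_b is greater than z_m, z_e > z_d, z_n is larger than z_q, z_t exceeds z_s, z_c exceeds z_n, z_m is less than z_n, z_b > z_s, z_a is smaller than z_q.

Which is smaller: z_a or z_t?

Chaining the given relations: z_a < z_q < z_n < z_c < z_j < z_t.
So z_a < z_t; z_a is the smaller of the two.

z_a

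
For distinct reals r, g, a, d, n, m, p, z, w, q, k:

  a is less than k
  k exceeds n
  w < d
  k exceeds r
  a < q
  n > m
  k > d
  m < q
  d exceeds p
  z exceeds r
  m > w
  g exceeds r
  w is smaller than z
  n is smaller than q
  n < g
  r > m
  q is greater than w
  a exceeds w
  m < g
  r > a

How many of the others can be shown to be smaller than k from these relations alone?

7

The elements the relations force below k are w, m, p, n, a, r, d — no chain reaches any other.
That is 7.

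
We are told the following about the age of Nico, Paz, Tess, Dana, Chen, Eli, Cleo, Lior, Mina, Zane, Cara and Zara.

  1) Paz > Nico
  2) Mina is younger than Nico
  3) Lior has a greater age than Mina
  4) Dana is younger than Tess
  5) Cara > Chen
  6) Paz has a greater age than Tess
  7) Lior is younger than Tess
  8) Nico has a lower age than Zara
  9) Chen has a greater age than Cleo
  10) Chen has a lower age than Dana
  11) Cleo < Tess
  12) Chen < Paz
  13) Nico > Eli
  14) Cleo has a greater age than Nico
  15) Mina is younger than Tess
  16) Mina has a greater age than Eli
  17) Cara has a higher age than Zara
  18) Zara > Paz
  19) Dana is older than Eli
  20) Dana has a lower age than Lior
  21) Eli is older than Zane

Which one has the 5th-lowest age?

Piecing the relations together gives one ordering: Zane < Eli < Mina < Nico < Cleo < Chen < Dana < Lior < Tess < Paz < Zara < Cara.
The 5th smallest is Cleo.

Cleo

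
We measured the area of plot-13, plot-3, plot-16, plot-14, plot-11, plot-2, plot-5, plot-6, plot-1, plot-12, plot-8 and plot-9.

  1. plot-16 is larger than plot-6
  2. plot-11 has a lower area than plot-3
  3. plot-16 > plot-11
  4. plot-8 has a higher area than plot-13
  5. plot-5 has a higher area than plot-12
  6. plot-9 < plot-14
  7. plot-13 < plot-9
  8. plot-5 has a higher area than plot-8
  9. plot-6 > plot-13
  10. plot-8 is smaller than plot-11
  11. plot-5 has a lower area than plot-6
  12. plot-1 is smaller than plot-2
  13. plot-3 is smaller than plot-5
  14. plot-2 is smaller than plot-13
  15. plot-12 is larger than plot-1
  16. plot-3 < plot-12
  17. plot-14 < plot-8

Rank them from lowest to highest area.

plot-1 < plot-2 < plot-13 < plot-9 < plot-14 < plot-8 < plot-11 < plot-3 < plot-12 < plot-5 < plot-6 < plot-16

Nothing is placed below plot-1, so it is least; from there plot-1 < plot-2; plot-2 < plot-13; plot-13 < plot-9; plot-9 < plot-14; plot-14 < plot-8; plot-8 < plot-11; plot-11 < plot-3; plot-3 < plot-12; plot-12 < plot-5; plot-5 < plot-6; plot-6 < plot-16, each given directly.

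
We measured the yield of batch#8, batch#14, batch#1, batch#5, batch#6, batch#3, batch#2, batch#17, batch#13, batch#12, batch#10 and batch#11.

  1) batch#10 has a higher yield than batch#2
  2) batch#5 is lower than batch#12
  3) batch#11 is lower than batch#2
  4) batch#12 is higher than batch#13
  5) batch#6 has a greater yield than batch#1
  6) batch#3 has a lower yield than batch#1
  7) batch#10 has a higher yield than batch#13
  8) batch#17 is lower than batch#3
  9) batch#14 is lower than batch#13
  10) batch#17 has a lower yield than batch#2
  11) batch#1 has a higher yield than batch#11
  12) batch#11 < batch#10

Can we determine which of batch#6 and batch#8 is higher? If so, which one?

undetermined

Following every chain through batch#8: nothing is chained to batch#8.
batch#6 is not reached, and no chain runs the other way from batch#6 to batch#8.
So the given relations leave the order of batch#8 and batch#6 undetermined.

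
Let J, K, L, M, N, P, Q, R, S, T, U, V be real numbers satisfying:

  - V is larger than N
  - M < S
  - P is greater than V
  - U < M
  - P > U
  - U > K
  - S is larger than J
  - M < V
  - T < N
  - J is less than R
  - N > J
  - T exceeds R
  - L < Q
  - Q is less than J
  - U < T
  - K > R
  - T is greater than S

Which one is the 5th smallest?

K

The consecutive relations fix a unique order: L < Q < J < R < K < U < M < S < T < N < V < P.
Counting 5 from the smallest end gives K.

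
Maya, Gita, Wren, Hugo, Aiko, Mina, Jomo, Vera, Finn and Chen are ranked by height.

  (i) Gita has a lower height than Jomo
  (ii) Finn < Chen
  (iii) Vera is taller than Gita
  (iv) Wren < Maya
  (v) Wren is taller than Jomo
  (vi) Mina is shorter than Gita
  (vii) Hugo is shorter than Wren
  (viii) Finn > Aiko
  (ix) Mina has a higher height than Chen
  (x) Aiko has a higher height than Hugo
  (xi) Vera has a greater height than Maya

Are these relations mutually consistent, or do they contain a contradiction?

The single ordering Hugo < Aiko < Finn < Chen < Mina < Gita < Jomo < Wren < Maya < Vera satisfies every listed relation, so no contradiction arises.

consistent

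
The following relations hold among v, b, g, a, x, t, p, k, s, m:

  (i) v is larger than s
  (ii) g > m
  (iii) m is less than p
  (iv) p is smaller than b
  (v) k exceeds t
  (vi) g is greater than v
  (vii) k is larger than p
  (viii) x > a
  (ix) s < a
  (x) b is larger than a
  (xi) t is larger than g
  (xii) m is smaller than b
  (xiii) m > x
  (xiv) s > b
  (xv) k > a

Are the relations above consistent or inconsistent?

inconsistent

We have s < a stated directly, yet also a < x < m < p < b < s by chaining the others — so a < s. Contradiction.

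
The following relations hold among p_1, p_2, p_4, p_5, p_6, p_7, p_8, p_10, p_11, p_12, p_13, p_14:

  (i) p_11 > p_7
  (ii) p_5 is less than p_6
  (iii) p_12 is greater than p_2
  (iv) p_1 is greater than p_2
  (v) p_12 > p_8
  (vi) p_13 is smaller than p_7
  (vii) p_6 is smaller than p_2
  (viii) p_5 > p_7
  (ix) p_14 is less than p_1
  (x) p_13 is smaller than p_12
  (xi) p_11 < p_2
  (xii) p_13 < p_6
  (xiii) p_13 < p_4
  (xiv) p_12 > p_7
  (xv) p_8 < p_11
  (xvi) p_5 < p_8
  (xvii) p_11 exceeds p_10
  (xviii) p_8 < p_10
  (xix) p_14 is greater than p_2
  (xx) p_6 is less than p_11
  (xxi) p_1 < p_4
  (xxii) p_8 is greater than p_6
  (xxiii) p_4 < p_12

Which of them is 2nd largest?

Piecing the relations together gives one ordering: p_13 < p_7 < p_5 < p_6 < p_8 < p_10 < p_11 < p_2 < p_14 < p_1 < p_4 < p_12.
The 2nd largest is p_4.

p_4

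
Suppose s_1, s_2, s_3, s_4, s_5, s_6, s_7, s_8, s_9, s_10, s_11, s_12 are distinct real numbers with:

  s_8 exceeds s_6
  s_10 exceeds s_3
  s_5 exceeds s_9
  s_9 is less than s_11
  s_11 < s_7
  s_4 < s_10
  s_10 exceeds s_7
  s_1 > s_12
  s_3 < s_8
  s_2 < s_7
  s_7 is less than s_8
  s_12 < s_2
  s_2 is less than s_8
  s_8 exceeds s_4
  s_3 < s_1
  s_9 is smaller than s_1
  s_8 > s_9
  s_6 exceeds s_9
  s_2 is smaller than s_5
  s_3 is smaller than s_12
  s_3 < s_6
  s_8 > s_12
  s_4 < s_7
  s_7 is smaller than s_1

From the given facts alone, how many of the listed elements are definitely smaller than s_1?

From s_1 the given relations immediately reach s_9, s_3, s_12, s_7.
From those, s_2, s_4, s_11 — 7 in total.
No other element is forced below s_1 by the given relations, so the count is 7.

7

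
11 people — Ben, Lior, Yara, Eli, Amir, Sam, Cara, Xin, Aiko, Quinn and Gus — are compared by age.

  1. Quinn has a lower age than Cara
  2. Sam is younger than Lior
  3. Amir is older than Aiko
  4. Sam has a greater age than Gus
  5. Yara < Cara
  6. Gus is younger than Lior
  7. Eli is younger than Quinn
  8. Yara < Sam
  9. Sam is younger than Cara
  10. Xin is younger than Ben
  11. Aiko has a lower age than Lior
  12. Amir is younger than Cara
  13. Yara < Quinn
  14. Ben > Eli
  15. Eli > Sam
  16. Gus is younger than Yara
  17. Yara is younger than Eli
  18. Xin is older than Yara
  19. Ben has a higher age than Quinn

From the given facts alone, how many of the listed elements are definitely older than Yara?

7

Directly above Yara: Sam, Eli, Xin, Quinn, Cara.
One step further: Lior, Ben (7 so far).
No other element is forced above Yara by the given relations, so the count is 7.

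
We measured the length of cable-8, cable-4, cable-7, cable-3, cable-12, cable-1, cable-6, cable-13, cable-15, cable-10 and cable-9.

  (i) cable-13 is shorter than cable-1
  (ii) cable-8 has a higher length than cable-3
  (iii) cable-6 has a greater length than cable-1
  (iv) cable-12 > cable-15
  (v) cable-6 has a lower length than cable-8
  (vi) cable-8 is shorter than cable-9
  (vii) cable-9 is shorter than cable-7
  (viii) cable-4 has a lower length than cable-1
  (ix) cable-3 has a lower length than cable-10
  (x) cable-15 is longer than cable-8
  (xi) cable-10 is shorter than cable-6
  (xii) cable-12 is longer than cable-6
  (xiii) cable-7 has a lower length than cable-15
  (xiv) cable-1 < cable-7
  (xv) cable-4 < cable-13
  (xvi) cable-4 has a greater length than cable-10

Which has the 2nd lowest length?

cable-10

The consecutive relations fix a unique order: cable-3 < cable-10 < cable-4 < cable-13 < cable-1 < cable-6 < cable-8 < cable-9 < cable-7 < cable-15 < cable-12.
Counting 2 from the smallest end gives cable-10.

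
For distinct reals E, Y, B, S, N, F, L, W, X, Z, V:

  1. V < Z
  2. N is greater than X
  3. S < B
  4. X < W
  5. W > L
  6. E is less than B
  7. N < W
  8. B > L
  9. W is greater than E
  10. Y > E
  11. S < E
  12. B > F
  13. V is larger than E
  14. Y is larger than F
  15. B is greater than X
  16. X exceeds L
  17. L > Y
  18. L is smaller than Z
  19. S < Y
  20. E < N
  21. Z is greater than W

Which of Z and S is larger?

Link the given pairs in sequence: S < E; E < Y; Y < L; L < X; X < W; W < Z.
Together: S < E < Y < L < X < W < Z.
So S < Z; Z is the larger of the two.

Z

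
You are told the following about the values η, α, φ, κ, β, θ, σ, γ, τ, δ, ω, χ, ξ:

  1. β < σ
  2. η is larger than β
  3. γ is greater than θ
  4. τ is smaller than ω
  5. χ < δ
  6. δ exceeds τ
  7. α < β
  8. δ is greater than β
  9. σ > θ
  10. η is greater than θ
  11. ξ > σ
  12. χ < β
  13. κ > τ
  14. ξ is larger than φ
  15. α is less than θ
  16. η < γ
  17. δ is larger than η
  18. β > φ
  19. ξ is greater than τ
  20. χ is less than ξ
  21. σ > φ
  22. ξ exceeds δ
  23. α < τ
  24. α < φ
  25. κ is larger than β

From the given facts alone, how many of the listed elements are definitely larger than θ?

The elements the relations force above θ are σ, η, δ, γ, ξ — no chain reaches any other.
That is 5.

5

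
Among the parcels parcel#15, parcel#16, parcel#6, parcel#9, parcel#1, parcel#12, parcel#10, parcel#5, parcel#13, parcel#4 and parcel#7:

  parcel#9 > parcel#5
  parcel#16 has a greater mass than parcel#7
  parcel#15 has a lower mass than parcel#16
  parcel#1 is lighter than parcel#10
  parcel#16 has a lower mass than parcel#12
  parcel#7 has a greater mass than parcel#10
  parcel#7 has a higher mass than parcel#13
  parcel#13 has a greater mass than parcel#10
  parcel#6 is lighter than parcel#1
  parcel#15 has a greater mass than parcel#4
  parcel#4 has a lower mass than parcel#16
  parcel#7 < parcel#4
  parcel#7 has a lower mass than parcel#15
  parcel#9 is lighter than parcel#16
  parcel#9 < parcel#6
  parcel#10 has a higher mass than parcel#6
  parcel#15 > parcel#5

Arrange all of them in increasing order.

parcel#5 < parcel#9 < parcel#6 < parcel#1 < parcel#10 < parcel#13 < parcel#7 < parcel#4 < parcel#15 < parcel#16 < parcel#12

The consecutive links are each given: parcel#5 < parcel#9; parcel#9 < parcel#6; parcel#6 < parcel#1; parcel#1 < parcel#10; parcel#10 < parcel#13; parcel#13 < parcel#7; parcel#7 < parcel#4; parcel#4 < parcel#15; parcel#15 < parcel#16; parcel#16 < parcel#12.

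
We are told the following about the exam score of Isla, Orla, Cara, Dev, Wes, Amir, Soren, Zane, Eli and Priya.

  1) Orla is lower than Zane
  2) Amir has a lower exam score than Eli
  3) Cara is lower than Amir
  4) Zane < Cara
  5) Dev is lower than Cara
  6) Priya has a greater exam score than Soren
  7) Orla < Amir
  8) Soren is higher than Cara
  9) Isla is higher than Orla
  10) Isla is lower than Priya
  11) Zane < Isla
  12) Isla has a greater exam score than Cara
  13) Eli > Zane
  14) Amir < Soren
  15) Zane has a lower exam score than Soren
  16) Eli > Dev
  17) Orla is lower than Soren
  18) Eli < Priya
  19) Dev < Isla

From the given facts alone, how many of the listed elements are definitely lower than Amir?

4

Directly below Amir: Orla, Cara.
One step further: Dev, Zane (4 so far).
No other element is forced below Amir by the given relations, so the count is 4.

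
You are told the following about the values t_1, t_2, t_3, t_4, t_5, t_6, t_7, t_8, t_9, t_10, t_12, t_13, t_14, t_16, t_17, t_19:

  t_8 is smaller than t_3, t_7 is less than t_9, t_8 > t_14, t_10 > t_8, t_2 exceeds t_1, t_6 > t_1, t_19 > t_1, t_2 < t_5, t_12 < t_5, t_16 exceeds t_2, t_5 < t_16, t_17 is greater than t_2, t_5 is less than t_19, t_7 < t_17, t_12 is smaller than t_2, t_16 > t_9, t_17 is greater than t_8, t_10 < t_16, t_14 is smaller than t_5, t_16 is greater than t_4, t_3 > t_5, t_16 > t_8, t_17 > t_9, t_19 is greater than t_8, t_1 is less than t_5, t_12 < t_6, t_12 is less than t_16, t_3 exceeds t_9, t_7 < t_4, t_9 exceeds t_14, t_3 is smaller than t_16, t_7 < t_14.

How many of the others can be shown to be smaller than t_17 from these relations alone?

7

From t_17 the given relations immediately reach t_7, t_2, t_8, t_9.
From those, t_1, t_12, t_14 — 7 in total.
No other element is forced below t_17 by the given relations, so the count is 7.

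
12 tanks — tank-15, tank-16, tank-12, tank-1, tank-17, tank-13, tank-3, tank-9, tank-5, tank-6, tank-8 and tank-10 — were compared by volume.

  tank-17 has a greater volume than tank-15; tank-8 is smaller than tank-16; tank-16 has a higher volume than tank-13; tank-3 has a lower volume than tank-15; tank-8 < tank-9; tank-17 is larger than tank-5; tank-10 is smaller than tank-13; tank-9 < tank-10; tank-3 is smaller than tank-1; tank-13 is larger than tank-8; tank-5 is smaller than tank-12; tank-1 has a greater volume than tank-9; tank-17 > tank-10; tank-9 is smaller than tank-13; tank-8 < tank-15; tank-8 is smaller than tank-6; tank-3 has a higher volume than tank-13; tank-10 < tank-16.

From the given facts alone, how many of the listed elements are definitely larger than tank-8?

The elements the relations force above tank-8 are tank-9, tank-10, tank-13, tank-3, tank-6, tank-16, tank-15, tank-17, tank-1 — no chain reaches any other.
That is 9.

9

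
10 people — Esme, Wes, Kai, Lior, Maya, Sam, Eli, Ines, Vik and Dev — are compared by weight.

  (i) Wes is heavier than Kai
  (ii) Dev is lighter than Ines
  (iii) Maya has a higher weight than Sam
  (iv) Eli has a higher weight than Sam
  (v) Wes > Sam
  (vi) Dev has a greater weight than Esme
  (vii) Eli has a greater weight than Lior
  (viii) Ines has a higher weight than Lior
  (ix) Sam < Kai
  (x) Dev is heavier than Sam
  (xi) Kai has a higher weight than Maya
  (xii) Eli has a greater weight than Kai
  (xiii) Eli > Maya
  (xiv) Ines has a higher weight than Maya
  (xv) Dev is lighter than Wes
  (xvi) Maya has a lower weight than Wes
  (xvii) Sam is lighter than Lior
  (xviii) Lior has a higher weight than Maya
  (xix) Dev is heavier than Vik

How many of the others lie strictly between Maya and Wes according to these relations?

The relations place Maya below Wes. An element lies strictly between them when it is forced above Maya and also forced below Wes.
Above Maya: {Lior, Kai, Eli, Ines}. Below Wes: {Sam, Esme, Kai, Vik, Dev}.
Intersection: {Kai} — 1.

1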